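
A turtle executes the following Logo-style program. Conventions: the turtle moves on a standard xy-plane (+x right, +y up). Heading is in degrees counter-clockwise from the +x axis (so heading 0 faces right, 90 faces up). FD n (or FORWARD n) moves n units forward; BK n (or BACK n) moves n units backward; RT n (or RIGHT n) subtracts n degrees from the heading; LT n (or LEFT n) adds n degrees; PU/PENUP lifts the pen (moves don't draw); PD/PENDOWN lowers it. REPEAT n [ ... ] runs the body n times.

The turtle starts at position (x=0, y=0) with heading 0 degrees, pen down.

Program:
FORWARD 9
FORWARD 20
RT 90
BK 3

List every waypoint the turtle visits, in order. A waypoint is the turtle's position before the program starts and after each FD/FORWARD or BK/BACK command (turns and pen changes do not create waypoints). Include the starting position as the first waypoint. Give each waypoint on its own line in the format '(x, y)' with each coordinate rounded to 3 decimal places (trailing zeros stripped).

Answer: (0, 0)
(9, 0)
(29, 0)
(29, 3)

Derivation:
Executing turtle program step by step:
Start: pos=(0,0), heading=0, pen down
FD 9: (0,0) -> (9,0) [heading=0, draw]
FD 20: (9,0) -> (29,0) [heading=0, draw]
RT 90: heading 0 -> 270
BK 3: (29,0) -> (29,3) [heading=270, draw]
Final: pos=(29,3), heading=270, 3 segment(s) drawn
Waypoints (4 total):
(0, 0)
(9, 0)
(29, 0)
(29, 3)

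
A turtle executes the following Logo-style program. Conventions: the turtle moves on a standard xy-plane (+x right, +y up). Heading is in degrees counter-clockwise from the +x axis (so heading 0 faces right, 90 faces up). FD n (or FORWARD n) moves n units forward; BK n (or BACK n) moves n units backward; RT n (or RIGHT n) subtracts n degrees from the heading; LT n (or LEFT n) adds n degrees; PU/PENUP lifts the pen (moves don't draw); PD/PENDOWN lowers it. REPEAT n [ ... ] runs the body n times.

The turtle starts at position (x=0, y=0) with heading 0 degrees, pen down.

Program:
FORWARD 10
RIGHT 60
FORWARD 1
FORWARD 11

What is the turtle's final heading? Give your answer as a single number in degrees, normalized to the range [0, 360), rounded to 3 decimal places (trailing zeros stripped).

Executing turtle program step by step:
Start: pos=(0,0), heading=0, pen down
FD 10: (0,0) -> (10,0) [heading=0, draw]
RT 60: heading 0 -> 300
FD 1: (10,0) -> (10.5,-0.866) [heading=300, draw]
FD 11: (10.5,-0.866) -> (16,-10.392) [heading=300, draw]
Final: pos=(16,-10.392), heading=300, 3 segment(s) drawn

Answer: 300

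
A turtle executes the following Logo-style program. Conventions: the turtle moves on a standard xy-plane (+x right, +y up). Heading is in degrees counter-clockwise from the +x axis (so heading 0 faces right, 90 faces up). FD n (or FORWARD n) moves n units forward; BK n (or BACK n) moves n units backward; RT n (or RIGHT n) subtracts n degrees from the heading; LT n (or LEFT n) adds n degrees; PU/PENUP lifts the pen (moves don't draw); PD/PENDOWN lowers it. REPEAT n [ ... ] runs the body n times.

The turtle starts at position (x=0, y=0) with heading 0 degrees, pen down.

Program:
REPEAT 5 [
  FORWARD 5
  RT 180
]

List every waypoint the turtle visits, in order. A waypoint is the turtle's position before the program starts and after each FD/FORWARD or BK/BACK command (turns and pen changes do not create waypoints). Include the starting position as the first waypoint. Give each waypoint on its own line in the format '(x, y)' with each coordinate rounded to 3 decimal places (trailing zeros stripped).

Executing turtle program step by step:
Start: pos=(0,0), heading=0, pen down
REPEAT 5 [
  -- iteration 1/5 --
  FD 5: (0,0) -> (5,0) [heading=0, draw]
  RT 180: heading 0 -> 180
  -- iteration 2/5 --
  FD 5: (5,0) -> (0,0) [heading=180, draw]
  RT 180: heading 180 -> 0
  -- iteration 3/5 --
  FD 5: (0,0) -> (5,0) [heading=0, draw]
  RT 180: heading 0 -> 180
  -- iteration 4/5 --
  FD 5: (5,0) -> (0,0) [heading=180, draw]
  RT 180: heading 180 -> 0
  -- iteration 5/5 --
  FD 5: (0,0) -> (5,0) [heading=0, draw]
  RT 180: heading 0 -> 180
]
Final: pos=(5,0), heading=180, 5 segment(s) drawn
Waypoints (6 total):
(0, 0)
(5, 0)
(0, 0)
(5, 0)
(0, 0)
(5, 0)

Answer: (0, 0)
(5, 0)
(0, 0)
(5, 0)
(0, 0)
(5, 0)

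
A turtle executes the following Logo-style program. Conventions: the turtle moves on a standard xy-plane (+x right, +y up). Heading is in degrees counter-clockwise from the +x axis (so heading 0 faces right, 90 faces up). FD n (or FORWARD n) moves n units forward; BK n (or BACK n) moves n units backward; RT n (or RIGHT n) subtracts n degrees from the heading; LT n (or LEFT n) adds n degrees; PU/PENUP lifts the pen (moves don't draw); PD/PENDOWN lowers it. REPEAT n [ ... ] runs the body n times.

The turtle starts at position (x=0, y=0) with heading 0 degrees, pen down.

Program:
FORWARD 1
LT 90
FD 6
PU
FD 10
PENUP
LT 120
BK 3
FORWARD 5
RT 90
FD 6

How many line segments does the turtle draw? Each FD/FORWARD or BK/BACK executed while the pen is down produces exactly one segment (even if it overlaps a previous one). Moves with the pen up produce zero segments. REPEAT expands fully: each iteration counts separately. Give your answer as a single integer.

Executing turtle program step by step:
Start: pos=(0,0), heading=0, pen down
FD 1: (0,0) -> (1,0) [heading=0, draw]
LT 90: heading 0 -> 90
FD 6: (1,0) -> (1,6) [heading=90, draw]
PU: pen up
FD 10: (1,6) -> (1,16) [heading=90, move]
PU: pen up
LT 120: heading 90 -> 210
BK 3: (1,16) -> (3.598,17.5) [heading=210, move]
FD 5: (3.598,17.5) -> (-0.732,15) [heading=210, move]
RT 90: heading 210 -> 120
FD 6: (-0.732,15) -> (-3.732,20.196) [heading=120, move]
Final: pos=(-3.732,20.196), heading=120, 2 segment(s) drawn
Segments drawn: 2

Answer: 2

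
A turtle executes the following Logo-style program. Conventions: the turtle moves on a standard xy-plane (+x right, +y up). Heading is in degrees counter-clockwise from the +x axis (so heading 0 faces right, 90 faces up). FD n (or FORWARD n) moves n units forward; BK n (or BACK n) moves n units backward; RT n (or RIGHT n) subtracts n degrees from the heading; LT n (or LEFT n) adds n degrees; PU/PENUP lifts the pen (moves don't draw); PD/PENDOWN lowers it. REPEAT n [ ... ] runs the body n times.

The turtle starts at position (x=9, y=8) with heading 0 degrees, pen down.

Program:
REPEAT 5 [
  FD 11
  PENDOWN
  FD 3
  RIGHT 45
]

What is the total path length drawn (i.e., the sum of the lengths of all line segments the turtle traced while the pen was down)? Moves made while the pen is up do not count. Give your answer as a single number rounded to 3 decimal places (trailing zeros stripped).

Executing turtle program step by step:
Start: pos=(9,8), heading=0, pen down
REPEAT 5 [
  -- iteration 1/5 --
  FD 11: (9,8) -> (20,8) [heading=0, draw]
  PD: pen down
  FD 3: (20,8) -> (23,8) [heading=0, draw]
  RT 45: heading 0 -> 315
  -- iteration 2/5 --
  FD 11: (23,8) -> (30.778,0.222) [heading=315, draw]
  PD: pen down
  FD 3: (30.778,0.222) -> (32.899,-1.899) [heading=315, draw]
  RT 45: heading 315 -> 270
  -- iteration 3/5 --
  FD 11: (32.899,-1.899) -> (32.899,-12.899) [heading=270, draw]
  PD: pen down
  FD 3: (32.899,-12.899) -> (32.899,-15.899) [heading=270, draw]
  RT 45: heading 270 -> 225
  -- iteration 4/5 --
  FD 11: (32.899,-15.899) -> (25.121,-23.678) [heading=225, draw]
  PD: pen down
  FD 3: (25.121,-23.678) -> (23,-25.799) [heading=225, draw]
  RT 45: heading 225 -> 180
  -- iteration 5/5 --
  FD 11: (23,-25.799) -> (12,-25.799) [heading=180, draw]
  PD: pen down
  FD 3: (12,-25.799) -> (9,-25.799) [heading=180, draw]
  RT 45: heading 180 -> 135
]
Final: pos=(9,-25.799), heading=135, 10 segment(s) drawn

Segment lengths:
  seg 1: (9,8) -> (20,8), length = 11
  seg 2: (20,8) -> (23,8), length = 3
  seg 3: (23,8) -> (30.778,0.222), length = 11
  seg 4: (30.778,0.222) -> (32.899,-1.899), length = 3
  seg 5: (32.899,-1.899) -> (32.899,-12.899), length = 11
  seg 6: (32.899,-12.899) -> (32.899,-15.899), length = 3
  seg 7: (32.899,-15.899) -> (25.121,-23.678), length = 11
  seg 8: (25.121,-23.678) -> (23,-25.799), length = 3
  seg 9: (23,-25.799) -> (12,-25.799), length = 11
  seg 10: (12,-25.799) -> (9,-25.799), length = 3
Total = 70

Answer: 70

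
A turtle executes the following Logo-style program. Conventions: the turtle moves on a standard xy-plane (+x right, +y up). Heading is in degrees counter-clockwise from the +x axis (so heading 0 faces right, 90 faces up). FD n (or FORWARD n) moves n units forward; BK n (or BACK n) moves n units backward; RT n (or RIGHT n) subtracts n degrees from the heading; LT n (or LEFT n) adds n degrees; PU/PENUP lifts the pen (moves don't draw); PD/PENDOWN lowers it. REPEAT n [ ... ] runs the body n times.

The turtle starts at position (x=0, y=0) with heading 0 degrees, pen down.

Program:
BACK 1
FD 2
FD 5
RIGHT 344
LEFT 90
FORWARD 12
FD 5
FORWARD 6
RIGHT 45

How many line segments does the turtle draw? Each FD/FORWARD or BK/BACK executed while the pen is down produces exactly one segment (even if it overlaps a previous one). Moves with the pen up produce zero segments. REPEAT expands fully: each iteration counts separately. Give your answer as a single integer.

Answer: 6

Derivation:
Executing turtle program step by step:
Start: pos=(0,0), heading=0, pen down
BK 1: (0,0) -> (-1,0) [heading=0, draw]
FD 2: (-1,0) -> (1,0) [heading=0, draw]
FD 5: (1,0) -> (6,0) [heading=0, draw]
RT 344: heading 0 -> 16
LT 90: heading 16 -> 106
FD 12: (6,0) -> (2.692,11.535) [heading=106, draw]
FD 5: (2.692,11.535) -> (1.314,16.341) [heading=106, draw]
FD 6: (1.314,16.341) -> (-0.34,22.109) [heading=106, draw]
RT 45: heading 106 -> 61
Final: pos=(-0.34,22.109), heading=61, 6 segment(s) drawn
Segments drawn: 6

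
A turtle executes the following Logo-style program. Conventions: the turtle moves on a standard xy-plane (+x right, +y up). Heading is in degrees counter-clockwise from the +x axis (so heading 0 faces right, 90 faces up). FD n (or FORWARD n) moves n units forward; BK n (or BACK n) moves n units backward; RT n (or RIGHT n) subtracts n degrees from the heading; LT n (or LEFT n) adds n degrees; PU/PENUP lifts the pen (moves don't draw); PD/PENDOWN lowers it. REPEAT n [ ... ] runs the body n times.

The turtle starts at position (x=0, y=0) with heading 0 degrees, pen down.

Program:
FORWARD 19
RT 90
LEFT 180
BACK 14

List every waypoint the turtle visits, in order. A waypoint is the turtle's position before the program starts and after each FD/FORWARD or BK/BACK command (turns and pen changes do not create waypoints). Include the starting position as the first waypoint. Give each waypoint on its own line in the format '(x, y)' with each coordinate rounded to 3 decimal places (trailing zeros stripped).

Executing turtle program step by step:
Start: pos=(0,0), heading=0, pen down
FD 19: (0,0) -> (19,0) [heading=0, draw]
RT 90: heading 0 -> 270
LT 180: heading 270 -> 90
BK 14: (19,0) -> (19,-14) [heading=90, draw]
Final: pos=(19,-14), heading=90, 2 segment(s) drawn
Waypoints (3 total):
(0, 0)
(19, 0)
(19, -14)

Answer: (0, 0)
(19, 0)
(19, -14)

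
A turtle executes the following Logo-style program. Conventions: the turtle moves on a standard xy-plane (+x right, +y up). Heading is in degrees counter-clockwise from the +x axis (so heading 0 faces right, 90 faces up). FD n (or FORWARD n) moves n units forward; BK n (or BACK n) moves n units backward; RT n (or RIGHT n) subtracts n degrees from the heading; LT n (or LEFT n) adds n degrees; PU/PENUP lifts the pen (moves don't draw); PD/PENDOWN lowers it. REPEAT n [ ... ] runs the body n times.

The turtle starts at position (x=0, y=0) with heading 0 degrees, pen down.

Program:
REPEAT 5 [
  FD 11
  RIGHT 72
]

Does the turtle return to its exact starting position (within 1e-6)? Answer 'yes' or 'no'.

Answer: yes

Derivation:
Executing turtle program step by step:
Start: pos=(0,0), heading=0, pen down
REPEAT 5 [
  -- iteration 1/5 --
  FD 11: (0,0) -> (11,0) [heading=0, draw]
  RT 72: heading 0 -> 288
  -- iteration 2/5 --
  FD 11: (11,0) -> (14.399,-10.462) [heading=288, draw]
  RT 72: heading 288 -> 216
  -- iteration 3/5 --
  FD 11: (14.399,-10.462) -> (5.5,-16.927) [heading=216, draw]
  RT 72: heading 216 -> 144
  -- iteration 4/5 --
  FD 11: (5.5,-16.927) -> (-3.399,-10.462) [heading=144, draw]
  RT 72: heading 144 -> 72
  -- iteration 5/5 --
  FD 11: (-3.399,-10.462) -> (0,0) [heading=72, draw]
  RT 72: heading 72 -> 0
]
Final: pos=(0,0), heading=0, 5 segment(s) drawn

Start position: (0, 0)
Final position: (0, 0)
Distance = 0; < 1e-6 -> CLOSED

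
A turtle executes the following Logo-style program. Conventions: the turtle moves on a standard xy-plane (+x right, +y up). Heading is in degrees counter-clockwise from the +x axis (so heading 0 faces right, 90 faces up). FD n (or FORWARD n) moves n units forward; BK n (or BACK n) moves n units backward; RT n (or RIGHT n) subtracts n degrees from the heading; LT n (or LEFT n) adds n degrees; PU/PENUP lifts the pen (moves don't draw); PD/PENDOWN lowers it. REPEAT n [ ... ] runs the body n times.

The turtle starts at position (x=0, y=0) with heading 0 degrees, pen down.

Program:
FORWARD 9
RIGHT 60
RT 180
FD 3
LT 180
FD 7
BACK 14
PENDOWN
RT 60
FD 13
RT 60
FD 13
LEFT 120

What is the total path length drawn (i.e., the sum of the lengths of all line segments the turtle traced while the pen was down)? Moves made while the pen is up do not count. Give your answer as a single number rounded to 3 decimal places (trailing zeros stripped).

Answer: 59

Derivation:
Executing turtle program step by step:
Start: pos=(0,0), heading=0, pen down
FD 9: (0,0) -> (9,0) [heading=0, draw]
RT 60: heading 0 -> 300
RT 180: heading 300 -> 120
FD 3: (9,0) -> (7.5,2.598) [heading=120, draw]
LT 180: heading 120 -> 300
FD 7: (7.5,2.598) -> (11,-3.464) [heading=300, draw]
BK 14: (11,-3.464) -> (4,8.66) [heading=300, draw]
PD: pen down
RT 60: heading 300 -> 240
FD 13: (4,8.66) -> (-2.5,-2.598) [heading=240, draw]
RT 60: heading 240 -> 180
FD 13: (-2.5,-2.598) -> (-15.5,-2.598) [heading=180, draw]
LT 120: heading 180 -> 300
Final: pos=(-15.5,-2.598), heading=300, 6 segment(s) drawn

Segment lengths:
  seg 1: (0,0) -> (9,0), length = 9
  seg 2: (9,0) -> (7.5,2.598), length = 3
  seg 3: (7.5,2.598) -> (11,-3.464), length = 7
  seg 4: (11,-3.464) -> (4,8.66), length = 14
  seg 5: (4,8.66) -> (-2.5,-2.598), length = 13
  seg 6: (-2.5,-2.598) -> (-15.5,-2.598), length = 13
Total = 59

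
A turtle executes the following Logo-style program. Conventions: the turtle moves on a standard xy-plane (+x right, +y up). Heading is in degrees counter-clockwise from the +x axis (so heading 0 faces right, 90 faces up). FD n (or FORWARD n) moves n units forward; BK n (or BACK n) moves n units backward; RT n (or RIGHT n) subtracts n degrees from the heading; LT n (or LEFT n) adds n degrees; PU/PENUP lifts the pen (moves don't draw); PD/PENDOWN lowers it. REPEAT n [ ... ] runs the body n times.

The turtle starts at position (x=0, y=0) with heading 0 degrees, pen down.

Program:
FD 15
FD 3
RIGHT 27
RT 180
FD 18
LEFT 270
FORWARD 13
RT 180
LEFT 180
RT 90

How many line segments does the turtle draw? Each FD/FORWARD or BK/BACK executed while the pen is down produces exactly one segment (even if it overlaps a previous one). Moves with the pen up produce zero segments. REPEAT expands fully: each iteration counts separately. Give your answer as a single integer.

Answer: 4

Derivation:
Executing turtle program step by step:
Start: pos=(0,0), heading=0, pen down
FD 15: (0,0) -> (15,0) [heading=0, draw]
FD 3: (15,0) -> (18,0) [heading=0, draw]
RT 27: heading 0 -> 333
RT 180: heading 333 -> 153
FD 18: (18,0) -> (1.962,8.172) [heading=153, draw]
LT 270: heading 153 -> 63
FD 13: (1.962,8.172) -> (7.864,19.755) [heading=63, draw]
RT 180: heading 63 -> 243
LT 180: heading 243 -> 63
RT 90: heading 63 -> 333
Final: pos=(7.864,19.755), heading=333, 4 segment(s) drawn
Segments drawn: 4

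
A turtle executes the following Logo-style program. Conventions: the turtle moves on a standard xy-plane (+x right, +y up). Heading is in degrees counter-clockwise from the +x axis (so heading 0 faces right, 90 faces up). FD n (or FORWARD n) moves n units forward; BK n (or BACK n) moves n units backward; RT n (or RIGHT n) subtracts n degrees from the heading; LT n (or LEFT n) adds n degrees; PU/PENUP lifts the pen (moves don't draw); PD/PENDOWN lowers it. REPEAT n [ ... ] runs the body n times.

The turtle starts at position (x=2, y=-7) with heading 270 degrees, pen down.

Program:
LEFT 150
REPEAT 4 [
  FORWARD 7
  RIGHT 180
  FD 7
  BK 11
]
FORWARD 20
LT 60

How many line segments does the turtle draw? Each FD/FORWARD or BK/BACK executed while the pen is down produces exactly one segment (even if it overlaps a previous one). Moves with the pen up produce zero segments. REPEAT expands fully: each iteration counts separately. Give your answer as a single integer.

Executing turtle program step by step:
Start: pos=(2,-7), heading=270, pen down
LT 150: heading 270 -> 60
REPEAT 4 [
  -- iteration 1/4 --
  FD 7: (2,-7) -> (5.5,-0.938) [heading=60, draw]
  RT 180: heading 60 -> 240
  FD 7: (5.5,-0.938) -> (2,-7) [heading=240, draw]
  BK 11: (2,-7) -> (7.5,2.526) [heading=240, draw]
  -- iteration 2/4 --
  FD 7: (7.5,2.526) -> (4,-3.536) [heading=240, draw]
  RT 180: heading 240 -> 60
  FD 7: (4,-3.536) -> (7.5,2.526) [heading=60, draw]
  BK 11: (7.5,2.526) -> (2,-7) [heading=60, draw]
  -- iteration 3/4 --
  FD 7: (2,-7) -> (5.5,-0.938) [heading=60, draw]
  RT 180: heading 60 -> 240
  FD 7: (5.5,-0.938) -> (2,-7) [heading=240, draw]
  BK 11: (2,-7) -> (7.5,2.526) [heading=240, draw]
  -- iteration 4/4 --
  FD 7: (7.5,2.526) -> (4,-3.536) [heading=240, draw]
  RT 180: heading 240 -> 60
  FD 7: (4,-3.536) -> (7.5,2.526) [heading=60, draw]
  BK 11: (7.5,2.526) -> (2,-7) [heading=60, draw]
]
FD 20: (2,-7) -> (12,10.321) [heading=60, draw]
LT 60: heading 60 -> 120
Final: pos=(12,10.321), heading=120, 13 segment(s) drawn
Segments drawn: 13

Answer: 13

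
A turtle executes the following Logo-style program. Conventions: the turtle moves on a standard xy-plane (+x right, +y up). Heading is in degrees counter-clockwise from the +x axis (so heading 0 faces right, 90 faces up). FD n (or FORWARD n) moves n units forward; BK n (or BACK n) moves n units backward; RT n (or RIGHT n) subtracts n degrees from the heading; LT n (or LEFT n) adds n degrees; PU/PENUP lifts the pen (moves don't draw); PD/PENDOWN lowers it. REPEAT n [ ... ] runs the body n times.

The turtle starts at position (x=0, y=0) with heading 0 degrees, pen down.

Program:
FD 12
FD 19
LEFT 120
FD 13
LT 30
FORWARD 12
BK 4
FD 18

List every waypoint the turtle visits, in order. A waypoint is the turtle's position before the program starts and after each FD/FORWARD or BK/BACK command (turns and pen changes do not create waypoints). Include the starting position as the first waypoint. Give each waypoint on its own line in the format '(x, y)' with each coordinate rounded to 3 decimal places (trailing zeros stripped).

Executing turtle program step by step:
Start: pos=(0,0), heading=0, pen down
FD 12: (0,0) -> (12,0) [heading=0, draw]
FD 19: (12,0) -> (31,0) [heading=0, draw]
LT 120: heading 0 -> 120
FD 13: (31,0) -> (24.5,11.258) [heading=120, draw]
LT 30: heading 120 -> 150
FD 12: (24.5,11.258) -> (14.108,17.258) [heading=150, draw]
BK 4: (14.108,17.258) -> (17.572,15.258) [heading=150, draw]
FD 18: (17.572,15.258) -> (1.983,24.258) [heading=150, draw]
Final: pos=(1.983,24.258), heading=150, 6 segment(s) drawn
Waypoints (7 total):
(0, 0)
(12, 0)
(31, 0)
(24.5, 11.258)
(14.108, 17.258)
(17.572, 15.258)
(1.983, 24.258)

Answer: (0, 0)
(12, 0)
(31, 0)
(24.5, 11.258)
(14.108, 17.258)
(17.572, 15.258)
(1.983, 24.258)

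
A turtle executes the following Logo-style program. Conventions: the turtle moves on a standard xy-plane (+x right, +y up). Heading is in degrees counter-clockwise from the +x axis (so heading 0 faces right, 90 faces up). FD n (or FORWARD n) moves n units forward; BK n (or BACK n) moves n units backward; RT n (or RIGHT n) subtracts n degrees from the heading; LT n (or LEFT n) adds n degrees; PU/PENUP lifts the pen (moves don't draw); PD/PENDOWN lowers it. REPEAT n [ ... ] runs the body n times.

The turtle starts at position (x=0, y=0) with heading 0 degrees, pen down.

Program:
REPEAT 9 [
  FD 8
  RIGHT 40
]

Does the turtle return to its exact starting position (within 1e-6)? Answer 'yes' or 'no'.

Answer: yes

Derivation:
Executing turtle program step by step:
Start: pos=(0,0), heading=0, pen down
REPEAT 9 [
  -- iteration 1/9 --
  FD 8: (0,0) -> (8,0) [heading=0, draw]
  RT 40: heading 0 -> 320
  -- iteration 2/9 --
  FD 8: (8,0) -> (14.128,-5.142) [heading=320, draw]
  RT 40: heading 320 -> 280
  -- iteration 3/9 --
  FD 8: (14.128,-5.142) -> (15.518,-13.021) [heading=280, draw]
  RT 40: heading 280 -> 240
  -- iteration 4/9 --
  FD 8: (15.518,-13.021) -> (11.518,-19.949) [heading=240, draw]
  RT 40: heading 240 -> 200
  -- iteration 5/9 --
  FD 8: (11.518,-19.949) -> (4,-22.685) [heading=200, draw]
  RT 40: heading 200 -> 160
  -- iteration 6/9 --
  FD 8: (4,-22.685) -> (-3.518,-19.949) [heading=160, draw]
  RT 40: heading 160 -> 120
  -- iteration 7/9 --
  FD 8: (-3.518,-19.949) -> (-7.518,-13.021) [heading=120, draw]
  RT 40: heading 120 -> 80
  -- iteration 8/9 --
  FD 8: (-7.518,-13.021) -> (-6.128,-5.142) [heading=80, draw]
  RT 40: heading 80 -> 40
  -- iteration 9/9 --
  FD 8: (-6.128,-5.142) -> (0,0) [heading=40, draw]
  RT 40: heading 40 -> 0
]
Final: pos=(0,0), heading=0, 9 segment(s) drawn

Start position: (0, 0)
Final position: (0, 0)
Distance = 0; < 1e-6 -> CLOSED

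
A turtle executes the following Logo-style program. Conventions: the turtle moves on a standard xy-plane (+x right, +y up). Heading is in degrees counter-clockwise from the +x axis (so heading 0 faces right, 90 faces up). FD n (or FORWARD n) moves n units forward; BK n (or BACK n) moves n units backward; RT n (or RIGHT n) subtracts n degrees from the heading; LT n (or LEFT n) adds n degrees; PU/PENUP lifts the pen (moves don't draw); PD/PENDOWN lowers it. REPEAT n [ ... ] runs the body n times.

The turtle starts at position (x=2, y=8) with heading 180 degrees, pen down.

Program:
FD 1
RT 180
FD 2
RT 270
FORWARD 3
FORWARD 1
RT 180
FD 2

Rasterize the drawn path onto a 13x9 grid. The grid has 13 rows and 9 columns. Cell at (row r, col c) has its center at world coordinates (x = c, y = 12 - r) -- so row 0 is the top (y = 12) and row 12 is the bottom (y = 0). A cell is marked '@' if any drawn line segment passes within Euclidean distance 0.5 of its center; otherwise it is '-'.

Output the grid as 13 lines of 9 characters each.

Segment 0: (2,8) -> (1,8)
Segment 1: (1,8) -> (3,8)
Segment 2: (3,8) -> (3,11)
Segment 3: (3,11) -> (3,12)
Segment 4: (3,12) -> (3,10)

Answer: ---@-----
---@-----
---@-----
---@-----
-@@@-----
---------
---------
---------
---------
---------
---------
---------
---------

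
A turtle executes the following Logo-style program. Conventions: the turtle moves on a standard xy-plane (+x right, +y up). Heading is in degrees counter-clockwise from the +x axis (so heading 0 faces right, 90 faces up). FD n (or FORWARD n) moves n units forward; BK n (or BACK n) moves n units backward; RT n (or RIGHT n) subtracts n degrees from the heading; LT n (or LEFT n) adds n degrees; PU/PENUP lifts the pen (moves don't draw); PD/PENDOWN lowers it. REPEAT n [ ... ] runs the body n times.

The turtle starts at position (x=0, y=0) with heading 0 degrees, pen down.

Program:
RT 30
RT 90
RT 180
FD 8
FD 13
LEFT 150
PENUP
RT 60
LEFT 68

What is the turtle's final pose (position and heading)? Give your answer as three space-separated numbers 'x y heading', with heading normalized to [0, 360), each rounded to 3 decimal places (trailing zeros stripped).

Executing turtle program step by step:
Start: pos=(0,0), heading=0, pen down
RT 30: heading 0 -> 330
RT 90: heading 330 -> 240
RT 180: heading 240 -> 60
FD 8: (0,0) -> (4,6.928) [heading=60, draw]
FD 13: (4,6.928) -> (10.5,18.187) [heading=60, draw]
LT 150: heading 60 -> 210
PU: pen up
RT 60: heading 210 -> 150
LT 68: heading 150 -> 218
Final: pos=(10.5,18.187), heading=218, 2 segment(s) drawn

Answer: 10.5 18.187 218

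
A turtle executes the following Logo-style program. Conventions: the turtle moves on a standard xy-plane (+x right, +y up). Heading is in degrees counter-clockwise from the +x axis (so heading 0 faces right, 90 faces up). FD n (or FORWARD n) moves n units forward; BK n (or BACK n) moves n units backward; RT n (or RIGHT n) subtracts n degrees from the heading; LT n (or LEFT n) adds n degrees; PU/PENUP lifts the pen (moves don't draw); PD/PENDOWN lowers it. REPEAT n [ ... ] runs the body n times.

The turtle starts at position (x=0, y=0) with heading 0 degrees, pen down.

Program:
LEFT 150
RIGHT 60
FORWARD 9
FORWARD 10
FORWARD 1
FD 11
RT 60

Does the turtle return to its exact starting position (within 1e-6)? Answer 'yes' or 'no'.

Executing turtle program step by step:
Start: pos=(0,0), heading=0, pen down
LT 150: heading 0 -> 150
RT 60: heading 150 -> 90
FD 9: (0,0) -> (0,9) [heading=90, draw]
FD 10: (0,9) -> (0,19) [heading=90, draw]
FD 1: (0,19) -> (0,20) [heading=90, draw]
FD 11: (0,20) -> (0,31) [heading=90, draw]
RT 60: heading 90 -> 30
Final: pos=(0,31), heading=30, 4 segment(s) drawn

Start position: (0, 0)
Final position: (0, 31)
Distance = 31; >= 1e-6 -> NOT closed

Answer: no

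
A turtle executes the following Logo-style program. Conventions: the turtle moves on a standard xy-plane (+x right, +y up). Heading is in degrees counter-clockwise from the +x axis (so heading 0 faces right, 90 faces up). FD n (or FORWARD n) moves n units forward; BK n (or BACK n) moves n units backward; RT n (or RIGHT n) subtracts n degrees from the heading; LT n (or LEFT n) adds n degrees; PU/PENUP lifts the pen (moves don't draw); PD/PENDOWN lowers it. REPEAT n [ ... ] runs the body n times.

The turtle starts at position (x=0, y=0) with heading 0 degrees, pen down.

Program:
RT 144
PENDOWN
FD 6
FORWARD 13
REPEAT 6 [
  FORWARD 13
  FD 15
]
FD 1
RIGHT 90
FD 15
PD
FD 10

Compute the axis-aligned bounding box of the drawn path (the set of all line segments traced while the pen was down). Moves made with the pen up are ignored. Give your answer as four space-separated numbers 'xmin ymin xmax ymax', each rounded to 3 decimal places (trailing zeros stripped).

Answer: -166.79 -110.504 0 0

Derivation:
Executing turtle program step by step:
Start: pos=(0,0), heading=0, pen down
RT 144: heading 0 -> 216
PD: pen down
FD 6: (0,0) -> (-4.854,-3.527) [heading=216, draw]
FD 13: (-4.854,-3.527) -> (-15.371,-11.168) [heading=216, draw]
REPEAT 6 [
  -- iteration 1/6 --
  FD 13: (-15.371,-11.168) -> (-25.889,-18.809) [heading=216, draw]
  FD 15: (-25.889,-18.809) -> (-38.024,-27.626) [heading=216, draw]
  -- iteration 2/6 --
  FD 13: (-38.024,-27.626) -> (-48.541,-35.267) [heading=216, draw]
  FD 15: (-48.541,-35.267) -> (-60.676,-44.084) [heading=216, draw]
  -- iteration 3/6 --
  FD 13: (-60.676,-44.084) -> (-71.193,-51.725) [heading=216, draw]
  FD 15: (-71.193,-51.725) -> (-83.329,-60.542) [heading=216, draw]
  -- iteration 4/6 --
  FD 13: (-83.329,-60.542) -> (-93.846,-68.183) [heading=216, draw]
  FD 15: (-93.846,-68.183) -> (-105.981,-77) [heading=216, draw]
  -- iteration 5/6 --
  FD 13: (-105.981,-77) -> (-116.498,-84.641) [heading=216, draw]
  FD 15: (-116.498,-84.641) -> (-128.634,-93.458) [heading=216, draw]
  -- iteration 6/6 --
  FD 13: (-128.634,-93.458) -> (-139.151,-101.099) [heading=216, draw]
  FD 15: (-139.151,-101.099) -> (-151.286,-109.916) [heading=216, draw]
]
FD 1: (-151.286,-109.916) -> (-152.095,-110.504) [heading=216, draw]
RT 90: heading 216 -> 126
FD 15: (-152.095,-110.504) -> (-160.912,-98.368) [heading=126, draw]
PD: pen down
FD 10: (-160.912,-98.368) -> (-166.79,-90.278) [heading=126, draw]
Final: pos=(-166.79,-90.278), heading=126, 17 segment(s) drawn

Segment endpoints: x in {-166.79, -160.912, -152.095, -151.286, -139.151, -128.634, -116.498, -105.981, -93.846, -83.329, -71.193, -60.676, -48.541, -38.024, -25.889, -15.371, -4.854, 0}, y in {-110.504, -109.916, -101.099, -98.368, -93.458, -90.278, -84.641, -77, -68.183, -60.542, -51.725, -44.084, -35.267, -27.626, -18.809, -11.168, -3.527, 0}
xmin=-166.79, ymin=-110.504, xmax=0, ymax=0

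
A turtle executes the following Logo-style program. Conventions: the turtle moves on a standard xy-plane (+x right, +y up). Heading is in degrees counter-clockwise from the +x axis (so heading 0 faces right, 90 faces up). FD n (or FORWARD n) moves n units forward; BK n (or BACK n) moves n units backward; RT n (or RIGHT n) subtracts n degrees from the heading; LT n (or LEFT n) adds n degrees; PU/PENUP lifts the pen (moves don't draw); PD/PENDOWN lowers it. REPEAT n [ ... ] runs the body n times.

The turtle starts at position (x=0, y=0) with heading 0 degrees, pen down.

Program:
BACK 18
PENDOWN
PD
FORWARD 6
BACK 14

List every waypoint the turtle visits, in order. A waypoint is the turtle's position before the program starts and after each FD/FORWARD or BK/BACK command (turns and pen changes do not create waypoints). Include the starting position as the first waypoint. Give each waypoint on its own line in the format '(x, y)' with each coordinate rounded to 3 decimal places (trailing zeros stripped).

Answer: (0, 0)
(-18, 0)
(-12, 0)
(-26, 0)

Derivation:
Executing turtle program step by step:
Start: pos=(0,0), heading=0, pen down
BK 18: (0,0) -> (-18,0) [heading=0, draw]
PD: pen down
PD: pen down
FD 6: (-18,0) -> (-12,0) [heading=0, draw]
BK 14: (-12,0) -> (-26,0) [heading=0, draw]
Final: pos=(-26,0), heading=0, 3 segment(s) drawn
Waypoints (4 total):
(0, 0)
(-18, 0)
(-12, 0)
(-26, 0)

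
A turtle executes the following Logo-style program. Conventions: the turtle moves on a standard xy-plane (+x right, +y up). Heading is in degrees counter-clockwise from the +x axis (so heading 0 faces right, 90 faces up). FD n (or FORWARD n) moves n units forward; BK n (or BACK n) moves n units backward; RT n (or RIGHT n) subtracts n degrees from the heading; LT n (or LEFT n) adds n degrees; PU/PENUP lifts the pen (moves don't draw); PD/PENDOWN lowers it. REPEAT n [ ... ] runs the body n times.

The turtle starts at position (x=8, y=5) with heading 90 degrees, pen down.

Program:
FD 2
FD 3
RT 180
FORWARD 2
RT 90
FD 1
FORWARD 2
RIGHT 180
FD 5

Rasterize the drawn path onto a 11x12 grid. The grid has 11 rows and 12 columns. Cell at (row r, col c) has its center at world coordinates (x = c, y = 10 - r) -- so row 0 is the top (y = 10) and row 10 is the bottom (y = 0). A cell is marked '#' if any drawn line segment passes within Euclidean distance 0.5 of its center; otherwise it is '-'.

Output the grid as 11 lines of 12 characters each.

Segment 0: (8,5) -> (8,7)
Segment 1: (8,7) -> (8,10)
Segment 2: (8,10) -> (8,8)
Segment 3: (8,8) -> (7,8)
Segment 4: (7,8) -> (5,8)
Segment 5: (5,8) -> (10,8)

Answer: --------#---
--------#---
-----######-
--------#---
--------#---
--------#---
------------
------------
------------
------------
------------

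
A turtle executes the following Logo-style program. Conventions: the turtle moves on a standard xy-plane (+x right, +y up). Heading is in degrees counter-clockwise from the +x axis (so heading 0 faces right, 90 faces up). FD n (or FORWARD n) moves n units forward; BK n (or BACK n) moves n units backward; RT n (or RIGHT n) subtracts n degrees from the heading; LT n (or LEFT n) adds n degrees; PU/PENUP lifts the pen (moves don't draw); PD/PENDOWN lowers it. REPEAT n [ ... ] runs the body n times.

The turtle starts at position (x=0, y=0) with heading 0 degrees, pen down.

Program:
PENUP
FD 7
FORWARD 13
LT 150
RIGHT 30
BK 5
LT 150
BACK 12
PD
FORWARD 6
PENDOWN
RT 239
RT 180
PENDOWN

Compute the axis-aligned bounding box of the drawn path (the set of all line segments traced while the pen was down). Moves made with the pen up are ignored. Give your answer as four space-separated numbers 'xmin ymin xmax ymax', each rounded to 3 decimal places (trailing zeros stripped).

Executing turtle program step by step:
Start: pos=(0,0), heading=0, pen down
PU: pen up
FD 7: (0,0) -> (7,0) [heading=0, move]
FD 13: (7,0) -> (20,0) [heading=0, move]
LT 150: heading 0 -> 150
RT 30: heading 150 -> 120
BK 5: (20,0) -> (22.5,-4.33) [heading=120, move]
LT 150: heading 120 -> 270
BK 12: (22.5,-4.33) -> (22.5,7.67) [heading=270, move]
PD: pen down
FD 6: (22.5,7.67) -> (22.5,1.67) [heading=270, draw]
PD: pen down
RT 239: heading 270 -> 31
RT 180: heading 31 -> 211
PD: pen down
Final: pos=(22.5,1.67), heading=211, 1 segment(s) drawn

Segment endpoints: x in {22.5}, y in {1.67, 7.67}
xmin=22.5, ymin=1.67, xmax=22.5, ymax=7.67

Answer: 22.5 1.67 22.5 7.67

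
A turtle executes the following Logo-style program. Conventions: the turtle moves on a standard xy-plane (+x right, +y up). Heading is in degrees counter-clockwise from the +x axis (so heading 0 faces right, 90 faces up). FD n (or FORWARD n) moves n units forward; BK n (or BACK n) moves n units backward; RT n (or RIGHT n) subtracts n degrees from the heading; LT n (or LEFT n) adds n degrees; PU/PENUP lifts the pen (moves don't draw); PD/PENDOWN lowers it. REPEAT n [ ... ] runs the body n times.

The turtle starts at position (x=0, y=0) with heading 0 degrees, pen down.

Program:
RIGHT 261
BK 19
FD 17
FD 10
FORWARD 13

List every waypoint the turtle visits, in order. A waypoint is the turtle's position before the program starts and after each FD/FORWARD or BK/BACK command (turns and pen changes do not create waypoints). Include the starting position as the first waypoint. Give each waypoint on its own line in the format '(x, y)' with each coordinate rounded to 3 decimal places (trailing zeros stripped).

Answer: (0, 0)
(2.972, -18.766)
(0.313, -1.975)
(-1.251, 7.902)
(-3.285, 20.741)

Derivation:
Executing turtle program step by step:
Start: pos=(0,0), heading=0, pen down
RT 261: heading 0 -> 99
BK 19: (0,0) -> (2.972,-18.766) [heading=99, draw]
FD 17: (2.972,-18.766) -> (0.313,-1.975) [heading=99, draw]
FD 10: (0.313,-1.975) -> (-1.251,7.902) [heading=99, draw]
FD 13: (-1.251,7.902) -> (-3.285,20.741) [heading=99, draw]
Final: pos=(-3.285,20.741), heading=99, 4 segment(s) drawn
Waypoints (5 total):
(0, 0)
(2.972, -18.766)
(0.313, -1.975)
(-1.251, 7.902)
(-3.285, 20.741)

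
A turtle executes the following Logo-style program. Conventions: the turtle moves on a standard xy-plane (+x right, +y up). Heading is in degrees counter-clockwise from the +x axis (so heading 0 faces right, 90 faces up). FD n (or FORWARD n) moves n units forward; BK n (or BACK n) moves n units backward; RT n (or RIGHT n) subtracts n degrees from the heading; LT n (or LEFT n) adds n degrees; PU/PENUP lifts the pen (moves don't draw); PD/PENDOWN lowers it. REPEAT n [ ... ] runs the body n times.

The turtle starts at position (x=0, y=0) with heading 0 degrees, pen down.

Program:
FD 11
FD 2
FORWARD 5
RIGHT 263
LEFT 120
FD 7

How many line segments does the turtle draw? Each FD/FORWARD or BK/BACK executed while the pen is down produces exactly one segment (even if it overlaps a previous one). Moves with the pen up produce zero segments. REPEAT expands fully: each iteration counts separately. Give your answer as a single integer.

Answer: 4

Derivation:
Executing turtle program step by step:
Start: pos=(0,0), heading=0, pen down
FD 11: (0,0) -> (11,0) [heading=0, draw]
FD 2: (11,0) -> (13,0) [heading=0, draw]
FD 5: (13,0) -> (18,0) [heading=0, draw]
RT 263: heading 0 -> 97
LT 120: heading 97 -> 217
FD 7: (18,0) -> (12.41,-4.213) [heading=217, draw]
Final: pos=(12.41,-4.213), heading=217, 4 segment(s) drawn
Segments drawn: 4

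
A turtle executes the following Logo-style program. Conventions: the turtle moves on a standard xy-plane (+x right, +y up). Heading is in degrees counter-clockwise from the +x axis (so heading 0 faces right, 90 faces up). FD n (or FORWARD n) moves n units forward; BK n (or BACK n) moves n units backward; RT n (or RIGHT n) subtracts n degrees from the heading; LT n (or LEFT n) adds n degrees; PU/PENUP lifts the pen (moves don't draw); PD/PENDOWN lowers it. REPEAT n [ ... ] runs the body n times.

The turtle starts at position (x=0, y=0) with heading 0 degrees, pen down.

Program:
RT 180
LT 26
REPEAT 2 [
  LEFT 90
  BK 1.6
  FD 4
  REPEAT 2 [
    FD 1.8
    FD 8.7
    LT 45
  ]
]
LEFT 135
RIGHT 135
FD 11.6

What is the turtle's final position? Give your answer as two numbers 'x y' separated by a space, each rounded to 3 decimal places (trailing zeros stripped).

Executing turtle program step by step:
Start: pos=(0,0), heading=0, pen down
RT 180: heading 0 -> 180
LT 26: heading 180 -> 206
REPEAT 2 [
  -- iteration 1/2 --
  LT 90: heading 206 -> 296
  BK 1.6: (0,0) -> (-0.701,1.438) [heading=296, draw]
  FD 4: (-0.701,1.438) -> (1.052,-2.157) [heading=296, draw]
  REPEAT 2 [
    -- iteration 1/2 --
    FD 1.8: (1.052,-2.157) -> (1.841,-3.775) [heading=296, draw]
    FD 8.7: (1.841,-3.775) -> (5.655,-11.594) [heading=296, draw]
    LT 45: heading 296 -> 341
    -- iteration 2/2 --
    FD 1.8: (5.655,-11.594) -> (7.357,-12.18) [heading=341, draw]
    FD 8.7: (7.357,-12.18) -> (15.583,-15.013) [heading=341, draw]
    LT 45: heading 341 -> 26
  ]
  -- iteration 2/2 --
  LT 90: heading 26 -> 116
  BK 1.6: (15.583,-15.013) -> (16.284,-16.451) [heading=116, draw]
  FD 4: (16.284,-16.451) -> (14.531,-12.856) [heading=116, draw]
  REPEAT 2 [
    -- iteration 1/2 --
    FD 1.8: (14.531,-12.856) -> (13.742,-11.238) [heading=116, draw]
    FD 8.7: (13.742,-11.238) -> (9.928,-3.418) [heading=116, draw]
    LT 45: heading 116 -> 161
    -- iteration 2/2 --
    FD 1.8: (9.928,-3.418) -> (8.226,-2.832) [heading=161, draw]
    FD 8.7: (8.226,-2.832) -> (0,0) [heading=161, draw]
    LT 45: heading 161 -> 206
  ]
]
LT 135: heading 206 -> 341
RT 135: heading 341 -> 206
FD 11.6: (0,0) -> (-10.426,-5.085) [heading=206, draw]
Final: pos=(-10.426,-5.085), heading=206, 13 segment(s) drawn

Answer: -10.426 -5.085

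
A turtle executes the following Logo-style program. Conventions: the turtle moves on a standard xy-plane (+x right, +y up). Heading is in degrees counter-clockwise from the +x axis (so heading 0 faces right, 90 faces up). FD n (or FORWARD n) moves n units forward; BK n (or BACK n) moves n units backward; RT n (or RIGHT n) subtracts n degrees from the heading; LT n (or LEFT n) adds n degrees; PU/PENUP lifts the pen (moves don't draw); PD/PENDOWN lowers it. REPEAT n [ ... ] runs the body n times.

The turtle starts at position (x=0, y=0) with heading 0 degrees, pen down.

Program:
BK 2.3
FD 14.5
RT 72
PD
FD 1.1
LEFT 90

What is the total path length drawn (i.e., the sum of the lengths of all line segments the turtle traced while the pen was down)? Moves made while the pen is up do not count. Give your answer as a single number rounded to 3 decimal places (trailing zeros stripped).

Executing turtle program step by step:
Start: pos=(0,0), heading=0, pen down
BK 2.3: (0,0) -> (-2.3,0) [heading=0, draw]
FD 14.5: (-2.3,0) -> (12.2,0) [heading=0, draw]
RT 72: heading 0 -> 288
PD: pen down
FD 1.1: (12.2,0) -> (12.54,-1.046) [heading=288, draw]
LT 90: heading 288 -> 18
Final: pos=(12.54,-1.046), heading=18, 3 segment(s) drawn

Segment lengths:
  seg 1: (0,0) -> (-2.3,0), length = 2.3
  seg 2: (-2.3,0) -> (12.2,0), length = 14.5
  seg 3: (12.2,0) -> (12.54,-1.046), length = 1.1
Total = 17.9

Answer: 17.9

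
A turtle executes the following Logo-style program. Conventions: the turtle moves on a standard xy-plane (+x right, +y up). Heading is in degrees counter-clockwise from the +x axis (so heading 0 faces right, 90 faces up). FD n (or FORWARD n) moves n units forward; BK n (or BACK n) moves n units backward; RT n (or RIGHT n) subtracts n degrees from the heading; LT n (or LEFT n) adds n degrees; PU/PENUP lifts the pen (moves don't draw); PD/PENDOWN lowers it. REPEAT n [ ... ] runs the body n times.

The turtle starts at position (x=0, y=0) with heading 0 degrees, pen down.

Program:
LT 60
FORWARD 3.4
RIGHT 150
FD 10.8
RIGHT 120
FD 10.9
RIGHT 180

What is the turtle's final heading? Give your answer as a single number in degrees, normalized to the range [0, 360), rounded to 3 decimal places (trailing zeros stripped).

Answer: 330

Derivation:
Executing turtle program step by step:
Start: pos=(0,0), heading=0, pen down
LT 60: heading 0 -> 60
FD 3.4: (0,0) -> (1.7,2.944) [heading=60, draw]
RT 150: heading 60 -> 270
FD 10.8: (1.7,2.944) -> (1.7,-7.856) [heading=270, draw]
RT 120: heading 270 -> 150
FD 10.9: (1.7,-7.856) -> (-7.74,-2.406) [heading=150, draw]
RT 180: heading 150 -> 330
Final: pos=(-7.74,-2.406), heading=330, 3 segment(s) drawn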